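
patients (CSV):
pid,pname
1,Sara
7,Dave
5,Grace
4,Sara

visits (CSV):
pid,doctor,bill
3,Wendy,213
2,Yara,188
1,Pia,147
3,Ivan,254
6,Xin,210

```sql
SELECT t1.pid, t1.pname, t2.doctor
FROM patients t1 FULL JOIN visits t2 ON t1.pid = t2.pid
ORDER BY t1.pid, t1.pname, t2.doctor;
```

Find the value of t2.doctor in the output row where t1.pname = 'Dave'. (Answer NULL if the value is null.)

FULL OUTER JOIN keeps every row from both sides; unmatched rows get NULL for the other side's columns.
Matching on t1.pid = t2.pid.
- t1 row (pid=1): matches 1 t2 row(s) → 1 output row(s).
- t1 row (pid=7): no match → kept, t2 columns NULL.
- t1 row (pid=5): no match → kept, t2 columns NULL.
- t1 row (pid=4): no match → kept, t2 columns NULL.
- plus 4 unmatched t2 row(s), each kept with NULL t1 columns.

NULL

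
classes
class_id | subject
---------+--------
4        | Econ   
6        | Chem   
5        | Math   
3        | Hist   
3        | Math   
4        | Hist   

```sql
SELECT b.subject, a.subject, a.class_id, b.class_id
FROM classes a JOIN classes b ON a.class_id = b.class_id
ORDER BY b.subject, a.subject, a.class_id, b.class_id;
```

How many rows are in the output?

INNER JOIN keeps only pairs where the ON condition holds.
Matching on a.class_id = b.class_id.
- a row (class_id=4): matches 2 b row(s) → 2 output row(s).
- a row (class_id=6): matches 1 b row(s) → 1 output row(s).
- a row (class_id=5): matches 1 b row(s) → 1 output row(s).
- a row (class_id=3): matches 2 b row(s) → 2 output row(s).
- a row (class_id=3): matches 2 b row(s) → 2 output row(s).
- a row (class_id=4): matches 2 b row(s) → 2 output row(s).
Total: 10 rows.

10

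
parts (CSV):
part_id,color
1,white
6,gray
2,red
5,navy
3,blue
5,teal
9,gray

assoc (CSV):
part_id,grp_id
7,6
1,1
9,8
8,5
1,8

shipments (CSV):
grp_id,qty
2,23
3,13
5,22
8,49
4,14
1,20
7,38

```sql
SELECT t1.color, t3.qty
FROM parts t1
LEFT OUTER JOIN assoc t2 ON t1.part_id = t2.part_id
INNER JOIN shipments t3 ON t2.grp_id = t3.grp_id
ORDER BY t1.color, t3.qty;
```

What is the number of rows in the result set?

Evaluate left to right. First `parts t1 LEFT JOIN assoc t2` on part_id: 8 row(s).
Then INNER JOIN `shipments t3` on grp_id: keep only rows whose t2.grp_id appears in t3.
Result: 3 row(s).

3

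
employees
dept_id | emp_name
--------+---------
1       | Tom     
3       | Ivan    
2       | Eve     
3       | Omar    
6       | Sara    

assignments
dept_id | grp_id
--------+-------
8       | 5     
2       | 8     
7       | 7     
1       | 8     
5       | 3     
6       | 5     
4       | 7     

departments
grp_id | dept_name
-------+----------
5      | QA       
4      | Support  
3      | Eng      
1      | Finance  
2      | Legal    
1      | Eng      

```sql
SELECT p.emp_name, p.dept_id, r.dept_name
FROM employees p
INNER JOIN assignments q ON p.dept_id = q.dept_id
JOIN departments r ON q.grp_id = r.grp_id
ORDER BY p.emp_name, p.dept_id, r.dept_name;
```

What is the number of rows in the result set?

1

Step 1 — p INNER JOIN q on dept_id → 3 row(s).
Then INNER JOIN `departments r` on grp_id: keep only rows whose q.grp_id appears in r.
Result: 1 row(s).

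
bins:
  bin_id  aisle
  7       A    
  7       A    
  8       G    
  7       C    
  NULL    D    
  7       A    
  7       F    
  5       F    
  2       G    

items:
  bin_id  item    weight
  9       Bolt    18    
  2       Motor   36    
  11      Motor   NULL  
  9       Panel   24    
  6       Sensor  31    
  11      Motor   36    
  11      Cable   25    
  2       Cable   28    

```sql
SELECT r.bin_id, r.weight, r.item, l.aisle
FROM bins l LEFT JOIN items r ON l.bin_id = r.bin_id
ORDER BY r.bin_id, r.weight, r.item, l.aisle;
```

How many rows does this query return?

10

LEFT JOIN keeps every row from `bins`; unmatched rows get NULL for `items`'s columns.
Matching on l.bin_id = r.bin_id. A NULL in a compared column never satisfies the condition.
- l row (bin_id=7): no match → kept, r columns NULL.
- l row (bin_id=7): no match → kept, r columns NULL.
- l row (bin_id=8): no match → kept, r columns NULL.
- l row (bin_id=7): no match → kept, r columns NULL.
- l row (bin_id=NULL): no match → kept, r columns NULL.
- l row (bin_id=7): no match → kept, r columns NULL.
- l row (bin_id=7): no match → kept, r columns NULL.
- l row (bin_id=5): no match → kept, r columns NULL.
- l row (bin_id=2): matches 2 r row(s) → 2 output row(s).
Total: 2 matched + 8 padded = 10 rows.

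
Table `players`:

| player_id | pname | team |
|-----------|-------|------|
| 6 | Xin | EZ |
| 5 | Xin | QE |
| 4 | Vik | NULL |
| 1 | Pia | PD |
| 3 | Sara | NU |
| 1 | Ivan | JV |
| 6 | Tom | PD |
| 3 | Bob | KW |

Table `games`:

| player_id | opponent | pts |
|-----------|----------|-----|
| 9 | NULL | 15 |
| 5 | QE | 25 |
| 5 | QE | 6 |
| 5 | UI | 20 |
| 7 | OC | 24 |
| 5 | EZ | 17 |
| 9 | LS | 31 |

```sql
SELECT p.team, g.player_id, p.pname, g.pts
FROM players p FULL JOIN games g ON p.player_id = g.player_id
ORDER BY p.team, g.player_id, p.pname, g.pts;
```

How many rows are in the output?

14

FULL OUTER JOIN keeps every row from both sides; unmatched rows get NULL for the other side's columns.
Matching on p.player_id = g.player_id.
- p row (player_id=6): no match → kept, g columns NULL.
- p row (player_id=5): matches 4 g row(s) → 4 output row(s).
- p row (player_id=4): no match → kept, g columns NULL.
- p row (player_id=1): no match → kept, g columns NULL.
- p row (player_id=3): no match → kept, g columns NULL.
- p row (player_id=1): no match → kept, g columns NULL.
- p row (player_id=6): no match → kept, g columns NULL.
- p row (player_id=3): no match → kept, g columns NULL.
- 3 g row(s) had no p match → kept, p columns NULL.
Total: 4 matched + 10 padded = 14 rows.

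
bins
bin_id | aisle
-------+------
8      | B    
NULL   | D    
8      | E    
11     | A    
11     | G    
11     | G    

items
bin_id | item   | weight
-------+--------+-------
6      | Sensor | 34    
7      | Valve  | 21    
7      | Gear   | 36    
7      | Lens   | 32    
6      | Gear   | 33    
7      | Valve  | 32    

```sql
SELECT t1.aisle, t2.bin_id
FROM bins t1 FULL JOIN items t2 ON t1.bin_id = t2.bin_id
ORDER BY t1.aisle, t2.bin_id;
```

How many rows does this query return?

FULL OUTER JOIN keeps every row from both sides; unmatched rows get NULL for the other side's columns.
Matching on t1.bin_id = t2.bin_id. A NULL in a compared column never satisfies the condition.
- t1 (bin_id=8) has no partner → padded with NULL.
- t1 (bin_id=NULL) has no partner → padded with NULL.
- t1 (bin_id=8) has no partner → padded with NULL.
- t1 (bin_id=11) has no partner → padded with NULL.
- t1 (bin_id=11) has no partner → padded with NULL.
- t1 (bin_id=11) has no partner → padded with NULL.
- 6 row(s) from t2 found no t1 partner → padded with NULL.
Total: 0 matched + 12 padded = 12 rows.

12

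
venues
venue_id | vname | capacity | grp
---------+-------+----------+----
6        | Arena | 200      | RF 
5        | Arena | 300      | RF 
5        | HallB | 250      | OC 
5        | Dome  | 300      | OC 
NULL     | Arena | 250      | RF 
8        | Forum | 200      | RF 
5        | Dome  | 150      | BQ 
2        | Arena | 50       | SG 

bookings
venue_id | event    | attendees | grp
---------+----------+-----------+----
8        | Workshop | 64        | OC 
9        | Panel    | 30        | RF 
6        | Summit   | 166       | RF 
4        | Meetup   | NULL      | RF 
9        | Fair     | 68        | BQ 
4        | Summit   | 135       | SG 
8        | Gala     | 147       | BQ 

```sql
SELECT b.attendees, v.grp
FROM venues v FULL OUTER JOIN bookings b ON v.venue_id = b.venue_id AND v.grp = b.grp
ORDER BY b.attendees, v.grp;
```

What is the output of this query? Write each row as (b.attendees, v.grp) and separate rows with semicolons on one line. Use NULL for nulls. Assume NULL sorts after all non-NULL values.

(30, NULL); (64, NULL); (68, NULL); (135, NULL); (147, NULL); (166, RF); (NULL, BQ); (NULL, OC); (NULL, OC); (NULL, RF); (NULL, RF); (NULL, RF); (NULL, SG); (NULL, NULL)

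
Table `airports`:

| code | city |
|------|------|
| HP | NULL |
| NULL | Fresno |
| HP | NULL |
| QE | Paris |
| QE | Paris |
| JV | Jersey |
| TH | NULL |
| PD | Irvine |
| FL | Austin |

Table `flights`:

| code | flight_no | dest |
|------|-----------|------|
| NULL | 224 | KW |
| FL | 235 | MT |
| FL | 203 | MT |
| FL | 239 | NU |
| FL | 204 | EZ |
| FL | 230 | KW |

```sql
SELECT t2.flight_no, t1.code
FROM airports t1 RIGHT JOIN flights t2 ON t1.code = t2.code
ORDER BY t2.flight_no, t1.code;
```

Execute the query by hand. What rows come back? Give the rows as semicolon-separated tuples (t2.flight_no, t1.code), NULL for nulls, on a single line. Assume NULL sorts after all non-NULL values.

(203, FL); (204, FL); (224, NULL); (230, FL); (235, FL); (239, FL)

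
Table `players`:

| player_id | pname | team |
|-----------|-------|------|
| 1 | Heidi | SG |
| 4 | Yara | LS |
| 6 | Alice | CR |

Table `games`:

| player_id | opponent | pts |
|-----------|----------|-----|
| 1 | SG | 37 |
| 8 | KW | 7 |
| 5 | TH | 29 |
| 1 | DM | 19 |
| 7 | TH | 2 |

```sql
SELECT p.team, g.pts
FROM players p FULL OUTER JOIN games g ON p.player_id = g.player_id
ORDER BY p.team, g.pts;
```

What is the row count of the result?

7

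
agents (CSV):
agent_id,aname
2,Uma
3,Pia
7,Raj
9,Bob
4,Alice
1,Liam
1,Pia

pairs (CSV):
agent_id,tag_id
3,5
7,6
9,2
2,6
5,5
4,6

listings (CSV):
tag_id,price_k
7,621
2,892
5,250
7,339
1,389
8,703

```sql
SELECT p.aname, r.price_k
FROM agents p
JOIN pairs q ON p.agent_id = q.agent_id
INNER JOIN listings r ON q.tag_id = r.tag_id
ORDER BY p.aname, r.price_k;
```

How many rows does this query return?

Step 1 — p INNER JOIN q on agent_id → 5 row(s).
Then INNER JOIN `listings r` on tag_id: keep only rows whose q.tag_id appears in r.
Result: 2 row(s).

2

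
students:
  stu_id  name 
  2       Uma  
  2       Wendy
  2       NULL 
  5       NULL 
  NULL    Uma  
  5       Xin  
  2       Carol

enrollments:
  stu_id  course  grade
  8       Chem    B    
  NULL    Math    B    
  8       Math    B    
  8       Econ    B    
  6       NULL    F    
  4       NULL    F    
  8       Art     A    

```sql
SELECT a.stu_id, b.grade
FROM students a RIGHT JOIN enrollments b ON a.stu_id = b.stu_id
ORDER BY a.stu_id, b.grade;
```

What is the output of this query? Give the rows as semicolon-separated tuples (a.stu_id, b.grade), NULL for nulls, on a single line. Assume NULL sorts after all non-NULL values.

RIGHT JOIN keeps every row from `enrollments`; unmatched rows get NULL for `students`'s columns.
Matching on a.stu_id = b.stu_id. A NULL in a compared column never satisfies the condition.
- a (stu_id=2) has no partner in b.
- a (stu_id=2) has no partner in b.
- a (stu_id=2) has no partner in b.
- a (stu_id=5) has no partner in b.
- a (stu_id=NULL) has no partner in b.
- a (stu_id=5) has no partner in b.
- a (stu_id=2) has no partner in b.
- 7 row(s) from b found no a partner → padded with NULL.
After projecting and ordering:
a.stu_id | b.grade
NULL | A
NULL | B
NULL | B
NULL | B
NULL | B
NULL | F
NULL | F

(NULL, A); (NULL, B); (NULL, B); (NULL, B); (NULL, B); (NULL, F); (NULL, F)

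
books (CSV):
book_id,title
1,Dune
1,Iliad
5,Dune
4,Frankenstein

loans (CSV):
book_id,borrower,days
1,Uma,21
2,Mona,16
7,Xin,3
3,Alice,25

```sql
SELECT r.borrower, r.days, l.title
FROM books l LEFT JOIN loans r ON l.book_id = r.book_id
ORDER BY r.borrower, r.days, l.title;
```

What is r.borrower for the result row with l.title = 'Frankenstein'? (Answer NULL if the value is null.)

NULL

LEFT JOIN keeps every row from `books`; unmatched rows get NULL for `loans`'s columns.
Matching on l.book_id = r.book_id.
- book_id=1: 1 matching r row(s), so 1 row(s) emitted.
- book_id=1: 1 matching r row(s), so 1 row(s) emitted.
- book_id=5: no r row matches, row kept with r columns NULL.
- book_id=4: no r row matches, row kept with r columns NULL.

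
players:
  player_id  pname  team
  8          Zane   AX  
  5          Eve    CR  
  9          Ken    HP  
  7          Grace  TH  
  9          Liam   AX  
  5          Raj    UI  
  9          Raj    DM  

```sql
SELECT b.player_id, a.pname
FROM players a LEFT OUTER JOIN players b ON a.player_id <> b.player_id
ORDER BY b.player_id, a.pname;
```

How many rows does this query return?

34

LEFT JOIN keeps every row from `players a`; unmatched rows get NULL for `players b`'s columns.
Matching on a.player_id <> b.player_id.
- a row (player_id=8): matches 6 b row(s) → 6 output row(s).
- a row (player_id=5): matches 5 b row(s) → 5 output row(s).
- a row (player_id=9): matches 4 b row(s) → 4 output row(s).
- a row (player_id=7): matches 6 b row(s) → 6 output row(s).
- a row (player_id=9): matches 4 b row(s) → 4 output row(s).
- a row (player_id=5): matches 5 b row(s) → 5 output row(s).
- a row (player_id=9): matches 4 b row(s) → 4 output row(s).
Total: 34 rows.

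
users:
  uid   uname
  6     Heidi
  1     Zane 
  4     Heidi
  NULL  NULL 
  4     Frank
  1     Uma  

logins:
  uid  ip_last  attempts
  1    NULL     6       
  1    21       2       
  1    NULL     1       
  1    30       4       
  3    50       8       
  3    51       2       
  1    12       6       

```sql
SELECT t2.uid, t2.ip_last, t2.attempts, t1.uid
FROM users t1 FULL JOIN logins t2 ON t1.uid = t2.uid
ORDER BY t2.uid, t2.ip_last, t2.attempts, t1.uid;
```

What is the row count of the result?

16

FULL OUTER JOIN keeps every row from both sides; unmatched rows get NULL for the other side's columns.
Matching on t1.uid = t2.uid. A NULL in a compared column never satisfies the condition.
- uid=6: no t2 row matches, row kept with t2 columns NULL.
- uid=1: 5 matching t2 row(s), so 5 row(s) emitted.
- uid=4: no t2 row matches, row kept with t2 columns NULL.
- uid=NULL: no t2 row matches, row kept with t2 columns NULL.
- uid=4: no t2 row matches, row kept with t2 columns NULL.
- uid=1: 5 matching t2 row(s), so 5 row(s) emitted.
- 2 row(s) from t2 found no t1 partner → padded with NULL.
Total: 10 matched + 6 padded = 16 rows.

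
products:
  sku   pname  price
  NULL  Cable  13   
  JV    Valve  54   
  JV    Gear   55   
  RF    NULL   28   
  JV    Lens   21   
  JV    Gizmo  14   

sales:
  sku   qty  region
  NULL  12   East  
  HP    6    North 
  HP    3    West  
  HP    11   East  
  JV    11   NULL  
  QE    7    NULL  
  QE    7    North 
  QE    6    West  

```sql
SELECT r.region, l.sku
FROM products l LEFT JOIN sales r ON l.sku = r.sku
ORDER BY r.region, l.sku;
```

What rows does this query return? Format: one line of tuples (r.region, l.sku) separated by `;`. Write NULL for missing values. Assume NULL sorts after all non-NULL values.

(NULL, JV); (NULL, JV); (NULL, JV); (NULL, JV); (NULL, RF); (NULL, NULL)

LEFT JOIN keeps every row from `products`; unmatched rows get NULL for `sales`'s columns.
Matching on l.sku = r.sku. A NULL in a compared column never satisfies the condition.
- sku=NULL: no r row matches, row kept with r columns NULL.
- sku=JV: 1 matching r row(s), so 1 row(s) emitted.
- sku=JV: 1 matching r row(s), so 1 row(s) emitted.
- sku=RF: no r row matches, row kept with r columns NULL.
- sku=JV: 1 matching r row(s), so 1 row(s) emitted.
- sku=JV: 1 matching r row(s), so 1 row(s) emitted.
After projecting and ordering:
r.region | l.sku
NULL | JV
NULL | JV
NULL | JV
NULL | JV
NULL | RF
NULL | NULL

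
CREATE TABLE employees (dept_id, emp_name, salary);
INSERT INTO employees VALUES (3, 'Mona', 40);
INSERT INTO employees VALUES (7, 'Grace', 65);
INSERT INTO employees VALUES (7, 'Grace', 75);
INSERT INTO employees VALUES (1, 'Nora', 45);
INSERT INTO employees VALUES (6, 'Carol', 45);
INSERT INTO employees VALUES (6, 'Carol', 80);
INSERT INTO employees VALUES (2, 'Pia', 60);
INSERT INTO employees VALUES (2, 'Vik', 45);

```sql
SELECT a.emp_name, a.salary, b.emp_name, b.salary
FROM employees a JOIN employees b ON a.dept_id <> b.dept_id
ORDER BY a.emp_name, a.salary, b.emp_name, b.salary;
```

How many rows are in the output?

INNER JOIN keeps only pairs where the ON condition holds.
Matching on a.dept_id <> b.dept_id.
- a (dept_id=3) pairs with 7 row(s) of b.
- a (dept_id=7) pairs with 6 row(s) of b.
- a (dept_id=7) pairs with 6 row(s) of b.
- a (dept_id=1) pairs with 7 row(s) of b.
- a (dept_id=6) pairs with 6 row(s) of b.
- a (dept_id=6) pairs with 6 row(s) of b.
- a (dept_id=2) pairs with 6 row(s) of b.
- a (dept_id=2) pairs with 6 row(s) of b.
Total: 50 rows.

50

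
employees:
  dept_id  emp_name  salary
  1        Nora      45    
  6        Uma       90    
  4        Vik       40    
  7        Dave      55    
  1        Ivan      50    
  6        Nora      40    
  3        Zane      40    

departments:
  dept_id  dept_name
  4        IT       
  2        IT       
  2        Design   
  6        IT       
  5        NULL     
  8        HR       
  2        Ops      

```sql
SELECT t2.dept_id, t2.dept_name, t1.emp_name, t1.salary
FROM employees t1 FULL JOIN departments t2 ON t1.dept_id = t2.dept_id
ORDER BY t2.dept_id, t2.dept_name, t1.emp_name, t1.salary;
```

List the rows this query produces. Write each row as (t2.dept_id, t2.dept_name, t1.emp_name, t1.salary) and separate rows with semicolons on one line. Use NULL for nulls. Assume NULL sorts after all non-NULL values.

FULL OUTER JOIN keeps every row from both sides; unmatched rows get NULL for the other side's columns.
Matching on t1.dept_id = t2.dept_id.
- t1 (dept_id=1) has no partner → padded with NULL.
- t1 (dept_id=6) pairs with 1 row(s) of t2.
- t1 (dept_id=4) pairs with 1 row(s) of t2.
- t1 (dept_id=7) has no partner → padded with NULL.
- t1 (dept_id=1) has no partner → padded with NULL.
- t1 (dept_id=6) pairs with 1 row(s) of t2.
- t1 (dept_id=3) has no partner → padded with NULL.
- 5 row(s) from t2 found no t1 partner → padded with NULL.

(2, Design, NULL, NULL); (2, IT, NULL, NULL); (2, Ops, NULL, NULL); (4, IT, Vik, 40); (5, NULL, NULL, NULL); (6, IT, Nora, 40); (6, IT, Uma, 90); (8, HR, NULL, NULL); (NULL, NULL, Dave, 55); (NULL, NULL, Ivan, 50); (NULL, NULL, Nora, 45); (NULL, NULL, Zane, 40)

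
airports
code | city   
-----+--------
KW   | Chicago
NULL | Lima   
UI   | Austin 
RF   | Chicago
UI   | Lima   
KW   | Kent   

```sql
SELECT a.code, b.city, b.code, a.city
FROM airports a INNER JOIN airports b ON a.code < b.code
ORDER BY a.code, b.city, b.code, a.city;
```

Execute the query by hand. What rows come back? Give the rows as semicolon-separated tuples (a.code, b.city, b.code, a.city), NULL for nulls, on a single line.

(KW, Austin, UI, Chicago); (KW, Austin, UI, Kent); (KW, Chicago, RF, Chicago); (KW, Chicago, RF, Kent); (KW, Lima, UI, Chicago); (KW, Lima, UI, Kent); (RF, Austin, UI, Chicago); (RF, Lima, UI, Chicago)

INNER JOIN keeps only pairs where the ON condition holds.
Matching on a.code < b.code. A NULL in a compared column never satisfies the condition.
Matched pairs: 8.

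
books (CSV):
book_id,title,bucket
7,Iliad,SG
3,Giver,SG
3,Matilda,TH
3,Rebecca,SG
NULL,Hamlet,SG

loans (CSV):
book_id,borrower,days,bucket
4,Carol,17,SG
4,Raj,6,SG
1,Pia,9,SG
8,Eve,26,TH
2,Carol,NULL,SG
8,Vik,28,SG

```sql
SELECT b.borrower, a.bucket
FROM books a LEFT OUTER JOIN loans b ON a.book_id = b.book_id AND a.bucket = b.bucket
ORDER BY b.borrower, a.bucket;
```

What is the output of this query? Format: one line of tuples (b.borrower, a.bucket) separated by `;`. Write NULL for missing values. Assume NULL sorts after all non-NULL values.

LEFT JOIN keeps every row from `books`; unmatched rows get NULL for `loans`'s columns.
Matching on a.book_id = b.book_id AND a.bucket = b.bucket. A NULL in a compared column never satisfies the condition.
- a row (book_id=7, bucket=SG): no match → kept, b columns NULL.
- a row (book_id=3, bucket=SG): no match → kept, b columns NULL.
- a row (book_id=3, bucket=TH): no match → kept, b columns NULL.
- a row (book_id=3, bucket=SG): no match → kept, b columns NULL.
- a row (book_id=NULL, bucket=SG): no match → kept, b columns NULL.
After projecting and ordering:
b.borrower | a.bucket
NULL | SG
NULL | SG
NULL | SG
NULL | SG
NULL | TH

(NULL, SG); (NULL, SG); (NULL, SG); (NULL, SG); (NULL, TH)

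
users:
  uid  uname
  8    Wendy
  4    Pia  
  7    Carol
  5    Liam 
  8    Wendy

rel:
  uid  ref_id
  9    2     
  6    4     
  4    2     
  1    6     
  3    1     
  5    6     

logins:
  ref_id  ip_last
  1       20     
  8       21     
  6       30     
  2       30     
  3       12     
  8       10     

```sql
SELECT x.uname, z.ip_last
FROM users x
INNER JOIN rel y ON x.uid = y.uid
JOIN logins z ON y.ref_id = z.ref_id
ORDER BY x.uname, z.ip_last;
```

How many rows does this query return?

2

Joins associate left-to-right: users INNER JOIN rel on uid gives 2 intermediate row(s).
Then INNER JOIN `logins z` on ref_id: keep only rows whose y.ref_id appears in z.
Result: 2 row(s).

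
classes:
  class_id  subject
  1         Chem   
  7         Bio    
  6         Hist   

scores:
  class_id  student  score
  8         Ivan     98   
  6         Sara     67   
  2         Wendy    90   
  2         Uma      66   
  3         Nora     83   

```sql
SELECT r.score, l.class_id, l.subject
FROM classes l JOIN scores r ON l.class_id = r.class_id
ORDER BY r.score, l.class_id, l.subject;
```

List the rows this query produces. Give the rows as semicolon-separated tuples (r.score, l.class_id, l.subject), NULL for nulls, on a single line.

INNER JOIN keeps only pairs where the ON condition holds.
Matching on l.class_id = r.class_id.
- l row (class_id=1): no match → dropped.
- l row (class_id=7): no match → dropped.
- l row (class_id=6): matches 1 r row(s) → 1 output row(s).
After projecting and ordering:
r.score | l.class_id | l.subject
67 | 6 | Hist

(67, 6, Hist)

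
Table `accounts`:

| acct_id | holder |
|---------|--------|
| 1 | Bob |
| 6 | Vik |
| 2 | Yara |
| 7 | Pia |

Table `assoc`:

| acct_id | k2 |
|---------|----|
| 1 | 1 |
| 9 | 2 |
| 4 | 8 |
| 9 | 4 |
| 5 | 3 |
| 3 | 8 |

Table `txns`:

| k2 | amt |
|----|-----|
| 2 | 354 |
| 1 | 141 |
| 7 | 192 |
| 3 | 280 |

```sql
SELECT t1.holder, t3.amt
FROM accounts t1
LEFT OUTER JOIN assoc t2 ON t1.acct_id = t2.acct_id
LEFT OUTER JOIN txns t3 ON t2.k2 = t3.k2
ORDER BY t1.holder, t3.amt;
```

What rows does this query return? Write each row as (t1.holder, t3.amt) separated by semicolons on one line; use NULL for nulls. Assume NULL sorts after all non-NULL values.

(Bob, 141); (Pia, NULL); (Vik, NULL); (Yara, NULL)

Step 1 — t1 LEFT JOIN t2 on acct_id → 4 row(s).
Then LEFT JOIN `txns t3` on k2: each of those 4 rows is kept; rows whose t2.k2 has no match in t3 get NULL for t3's columns.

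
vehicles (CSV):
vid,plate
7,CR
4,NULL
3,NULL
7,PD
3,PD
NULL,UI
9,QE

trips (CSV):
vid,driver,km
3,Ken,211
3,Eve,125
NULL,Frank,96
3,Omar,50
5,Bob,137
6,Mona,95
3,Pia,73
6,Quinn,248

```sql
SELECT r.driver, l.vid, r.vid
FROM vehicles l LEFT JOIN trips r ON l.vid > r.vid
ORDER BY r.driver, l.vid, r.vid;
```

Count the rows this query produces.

LEFT JOIN keeps every row from `vehicles`; unmatched rows get NULL for `trips`'s columns.
Matching on l.vid > r.vid. A NULL in a compared column never satisfies the condition.
- l[0] vid=7 → 7 match(es) in r → 7 row(s).
- l[1] vid=4 → 4 match(es) in r → 4 row(s).
- l[2] vid=3 → no match; kept with NULLs on the r side.
- l[3] vid=7 → 7 match(es) in r → 7 row(s).
- l[4] vid=3 → no match; kept with NULLs on the r side.
- l[5] vid=NULL → no match; kept with NULLs on the r side.
- l[6] vid=9 → 7 match(es) in r → 7 row(s).
Total: 25 matched + 3 padded = 28 rows.

28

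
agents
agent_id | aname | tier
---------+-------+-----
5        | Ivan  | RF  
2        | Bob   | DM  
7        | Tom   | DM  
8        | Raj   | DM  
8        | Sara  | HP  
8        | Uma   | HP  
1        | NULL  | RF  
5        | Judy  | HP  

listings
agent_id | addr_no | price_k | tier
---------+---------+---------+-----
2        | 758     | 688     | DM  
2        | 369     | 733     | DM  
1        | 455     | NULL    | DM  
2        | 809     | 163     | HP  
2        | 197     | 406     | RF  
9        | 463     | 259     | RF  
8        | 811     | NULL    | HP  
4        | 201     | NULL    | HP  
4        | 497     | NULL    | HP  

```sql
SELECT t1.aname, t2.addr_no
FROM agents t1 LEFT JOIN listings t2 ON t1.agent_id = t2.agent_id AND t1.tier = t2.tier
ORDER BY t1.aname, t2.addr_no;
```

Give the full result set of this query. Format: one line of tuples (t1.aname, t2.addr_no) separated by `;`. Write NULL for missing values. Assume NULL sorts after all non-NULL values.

LEFT JOIN keeps every row from `agents`; unmatched rows get NULL for `listings`'s columns.
Matching on t1.agent_id = t2.agent_id AND t1.tier = t2.tier.
Matched pairs: 4; unmatched t1 rows kept: 5.

(Bob, 369); (Bob, 758); (Ivan, NULL); (Judy, NULL); (Raj, NULL); (Sara, 811); (Tom, NULL); (Uma, 811); (NULL, NULL)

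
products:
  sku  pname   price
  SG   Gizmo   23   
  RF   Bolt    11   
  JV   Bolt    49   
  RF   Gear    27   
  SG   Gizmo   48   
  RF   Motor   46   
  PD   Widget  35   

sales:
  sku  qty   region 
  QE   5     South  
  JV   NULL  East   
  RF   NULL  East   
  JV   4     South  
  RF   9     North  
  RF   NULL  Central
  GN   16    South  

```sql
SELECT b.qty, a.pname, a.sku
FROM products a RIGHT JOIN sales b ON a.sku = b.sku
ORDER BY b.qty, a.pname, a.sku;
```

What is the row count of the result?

13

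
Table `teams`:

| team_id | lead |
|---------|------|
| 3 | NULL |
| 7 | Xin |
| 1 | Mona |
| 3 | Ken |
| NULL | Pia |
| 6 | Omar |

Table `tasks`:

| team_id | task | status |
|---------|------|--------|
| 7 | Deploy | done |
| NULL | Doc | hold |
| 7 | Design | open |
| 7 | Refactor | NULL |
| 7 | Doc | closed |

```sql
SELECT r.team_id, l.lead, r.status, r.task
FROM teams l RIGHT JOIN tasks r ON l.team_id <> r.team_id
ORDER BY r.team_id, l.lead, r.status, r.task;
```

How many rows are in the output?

RIGHT JOIN keeps every row from `tasks`; unmatched rows get NULL for `teams`'s columns.
Matching on l.team_id <> r.team_id. A NULL in a compared column never satisfies the condition.
Matched pairs: 16; unmatched r rows kept: 1.
Total: 16 matched + 1 padded = 17 rows.

17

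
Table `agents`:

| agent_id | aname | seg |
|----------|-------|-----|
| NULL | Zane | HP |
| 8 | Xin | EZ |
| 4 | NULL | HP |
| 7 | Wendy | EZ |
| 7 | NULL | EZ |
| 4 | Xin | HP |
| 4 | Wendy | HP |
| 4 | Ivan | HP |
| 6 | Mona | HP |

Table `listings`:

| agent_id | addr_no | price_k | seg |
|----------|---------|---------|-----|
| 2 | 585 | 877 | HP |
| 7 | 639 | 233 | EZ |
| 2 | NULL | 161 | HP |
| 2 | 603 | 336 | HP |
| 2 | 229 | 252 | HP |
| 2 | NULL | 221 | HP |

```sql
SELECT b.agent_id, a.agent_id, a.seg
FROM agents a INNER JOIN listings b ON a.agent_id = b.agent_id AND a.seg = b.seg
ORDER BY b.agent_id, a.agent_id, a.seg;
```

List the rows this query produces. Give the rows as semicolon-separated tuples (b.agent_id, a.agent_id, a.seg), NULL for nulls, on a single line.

INNER JOIN keeps only pairs where the ON condition holds.
Matching on a.agent_id = b.agent_id AND a.seg = b.seg. A NULL in a compared column never satisfies the condition.
- a (agent_id=NULL, seg=HP) has no partner → excluded.
- a (agent_id=8, seg=EZ) has no partner → excluded.
- a (agent_id=4, seg=HP) has no partner → excluded.
- a (agent_id=7, seg=EZ) pairs with 1 row(s) of b.
- a (agent_id=7, seg=EZ) pairs with 1 row(s) of b.
- a (agent_id=4, seg=HP) has no partner → excluded.
- a (agent_id=4, seg=HP) has no partner → excluded.
- a (agent_id=4, seg=HP) has no partner → excluded.
- a (agent_id=6, seg=HP) has no partner → excluded.
After projecting and ordering:
b.agent_id | a.agent_id | a.seg
7 | 7 | EZ
7 | 7 | EZ

(7, 7, EZ); (7, 7, EZ)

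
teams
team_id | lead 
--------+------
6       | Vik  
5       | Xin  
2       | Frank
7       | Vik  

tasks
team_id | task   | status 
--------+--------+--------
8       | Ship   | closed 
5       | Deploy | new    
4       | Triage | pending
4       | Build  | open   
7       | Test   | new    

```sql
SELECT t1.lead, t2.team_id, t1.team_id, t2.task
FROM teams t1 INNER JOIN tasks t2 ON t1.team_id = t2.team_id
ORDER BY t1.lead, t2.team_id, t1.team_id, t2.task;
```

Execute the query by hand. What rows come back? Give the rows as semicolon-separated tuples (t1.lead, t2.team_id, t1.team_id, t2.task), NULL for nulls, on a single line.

INNER JOIN keeps only pairs where the ON condition holds.
Matching on t1.team_id = t2.team_id.
- t1 (team_id=6) has no partner → excluded.
- t1 (team_id=5) pairs with 1 row(s) of t2.
- t1 (team_id=2) has no partner → excluded.
- t1 (team_id=7) pairs with 1 row(s) of t2.
After projecting and ordering:
t1.lead | t2.team_id | t1.team_id | t2.task
Vik | 7 | 7 | Test
Xin | 5 | 5 | Deploy

(Vik, 7, 7, Test); (Xin, 5, 5, Deploy)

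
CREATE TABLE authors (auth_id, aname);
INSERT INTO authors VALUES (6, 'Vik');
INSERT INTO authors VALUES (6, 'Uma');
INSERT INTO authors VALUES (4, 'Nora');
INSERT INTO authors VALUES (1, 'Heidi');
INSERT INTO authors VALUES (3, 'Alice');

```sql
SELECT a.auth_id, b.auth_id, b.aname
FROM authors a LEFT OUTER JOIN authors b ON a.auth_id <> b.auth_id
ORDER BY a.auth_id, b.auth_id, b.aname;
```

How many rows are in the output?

LEFT JOIN keeps every row from `authors a`; unmatched rows get NULL for `authors b`'s columns.
Matching on a.auth_id <> b.auth_id.
- a row (auth_id=6): matches 3 b row(s) → 3 output row(s).
- a row (auth_id=6): matches 3 b row(s) → 3 output row(s).
- a row (auth_id=4): matches 4 b row(s) → 4 output row(s).
- a row (auth_id=1): matches 4 b row(s) → 4 output row(s).
- a row (auth_id=3): matches 4 b row(s) → 4 output row(s).
Total: 18 rows.

18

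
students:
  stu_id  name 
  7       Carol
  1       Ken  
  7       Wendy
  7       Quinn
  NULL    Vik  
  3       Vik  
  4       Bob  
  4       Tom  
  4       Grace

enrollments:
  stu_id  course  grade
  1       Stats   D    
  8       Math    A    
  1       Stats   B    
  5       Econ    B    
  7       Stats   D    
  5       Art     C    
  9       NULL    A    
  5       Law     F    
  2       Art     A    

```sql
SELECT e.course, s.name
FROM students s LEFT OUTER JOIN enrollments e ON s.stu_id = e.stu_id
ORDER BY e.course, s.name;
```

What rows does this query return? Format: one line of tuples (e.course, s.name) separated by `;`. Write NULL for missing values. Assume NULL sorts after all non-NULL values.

LEFT JOIN keeps every row from `students`; unmatched rows get NULL for `enrollments`'s columns.
Matching on s.stu_id = e.stu_id. A NULL in a compared column never satisfies the condition.
Matched pairs: 5; unmatched s rows kept: 5.

(Stats, Carol); (Stats, Ken); (Stats, Ken); (Stats, Quinn); (Stats, Wendy); (NULL, Bob); (NULL, Grace); (NULL, Tom); (NULL, Vik); (NULL, Vik)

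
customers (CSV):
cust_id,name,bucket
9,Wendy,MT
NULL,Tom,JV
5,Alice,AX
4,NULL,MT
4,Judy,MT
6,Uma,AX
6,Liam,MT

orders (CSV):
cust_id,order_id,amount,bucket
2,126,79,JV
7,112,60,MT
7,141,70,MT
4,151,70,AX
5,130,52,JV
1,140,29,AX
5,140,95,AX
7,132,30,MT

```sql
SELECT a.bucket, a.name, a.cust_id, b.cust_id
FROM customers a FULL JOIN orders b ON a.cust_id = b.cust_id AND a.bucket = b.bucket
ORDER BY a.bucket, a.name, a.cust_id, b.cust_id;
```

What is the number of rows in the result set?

14

FULL OUTER JOIN keeps every row from both sides; unmatched rows get NULL for the other side's columns.
Matching on a.cust_id = b.cust_id AND a.bucket = b.bucket. A NULL in a compared column never satisfies the condition.
- a[0] cust_id=9, bucket=MT → no match; kept with NULLs on the b side.
- a[1] cust_id=NULL, bucket=JV → no match; kept with NULLs on the b side.
- a[2] cust_id=5, bucket=AX → 1 match(es) in b → 1 row(s).
- a[3] cust_id=4, bucket=MT → no match; kept with NULLs on the b side.
- a[4] cust_id=4, bucket=MT → no match; kept with NULLs on the b side.
- a[5] cust_id=6, bucket=AX → no match; kept with NULLs on the b side.
- a[6] cust_id=6, bucket=MT → no match; kept with NULLs on the b side.
- 7 b row(s) had no a match → kept, a columns NULL.
Total: 1 matched + 13 padded = 14 rows.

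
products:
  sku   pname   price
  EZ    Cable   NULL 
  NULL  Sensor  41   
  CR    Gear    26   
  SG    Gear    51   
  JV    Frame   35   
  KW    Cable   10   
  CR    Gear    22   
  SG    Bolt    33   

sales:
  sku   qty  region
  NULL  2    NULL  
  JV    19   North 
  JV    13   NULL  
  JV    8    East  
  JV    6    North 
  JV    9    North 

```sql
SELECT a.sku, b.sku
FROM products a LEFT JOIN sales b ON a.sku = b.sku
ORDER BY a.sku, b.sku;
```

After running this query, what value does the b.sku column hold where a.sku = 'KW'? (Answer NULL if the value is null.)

LEFT JOIN keeps every row from `products`; unmatched rows get NULL for `sales`'s columns.
Matching on a.sku = b.sku. A NULL in a compared column never satisfies the condition.
Matched pairs: 5; unmatched a rows kept: 7.

NULL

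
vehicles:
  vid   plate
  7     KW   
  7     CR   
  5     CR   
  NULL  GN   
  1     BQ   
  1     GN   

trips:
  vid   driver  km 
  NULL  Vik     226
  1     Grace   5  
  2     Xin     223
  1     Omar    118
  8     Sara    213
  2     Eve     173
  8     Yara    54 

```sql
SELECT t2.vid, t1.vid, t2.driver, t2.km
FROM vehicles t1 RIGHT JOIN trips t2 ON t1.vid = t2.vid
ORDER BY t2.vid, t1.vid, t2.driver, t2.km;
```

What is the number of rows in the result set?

9

RIGHT JOIN keeps every row from `trips`; unmatched rows get NULL for `vehicles`'s columns.
Matching on t1.vid = t2.vid. A NULL in a compared column never satisfies the condition.
Matched pairs: 4; unmatched t2 rows kept: 5.
Total: 4 matched + 5 padded = 9 rows.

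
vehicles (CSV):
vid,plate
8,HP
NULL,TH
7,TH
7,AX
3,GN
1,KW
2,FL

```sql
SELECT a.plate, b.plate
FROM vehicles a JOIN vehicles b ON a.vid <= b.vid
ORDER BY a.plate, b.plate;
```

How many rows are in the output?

INNER JOIN keeps only pairs where the ON condition holds.
Matching on a.vid <= b.vid. A NULL in a compared column never satisfies the condition.
Matched pairs: 22.
Total: 22 rows.

22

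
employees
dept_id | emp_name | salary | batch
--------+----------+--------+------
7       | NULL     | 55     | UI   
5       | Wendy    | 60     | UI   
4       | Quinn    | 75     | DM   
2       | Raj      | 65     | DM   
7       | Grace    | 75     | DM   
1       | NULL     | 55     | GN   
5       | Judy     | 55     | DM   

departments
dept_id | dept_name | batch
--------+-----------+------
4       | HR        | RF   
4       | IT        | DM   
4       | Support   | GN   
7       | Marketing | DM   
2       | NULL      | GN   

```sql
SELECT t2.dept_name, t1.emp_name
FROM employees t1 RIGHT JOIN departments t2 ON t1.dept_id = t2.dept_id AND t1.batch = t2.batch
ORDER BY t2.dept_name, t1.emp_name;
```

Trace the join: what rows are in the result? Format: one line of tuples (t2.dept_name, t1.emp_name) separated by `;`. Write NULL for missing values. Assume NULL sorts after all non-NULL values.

(HR, NULL); (IT, Quinn); (Marketing, Grace); (Support, NULL); (NULL, NULL)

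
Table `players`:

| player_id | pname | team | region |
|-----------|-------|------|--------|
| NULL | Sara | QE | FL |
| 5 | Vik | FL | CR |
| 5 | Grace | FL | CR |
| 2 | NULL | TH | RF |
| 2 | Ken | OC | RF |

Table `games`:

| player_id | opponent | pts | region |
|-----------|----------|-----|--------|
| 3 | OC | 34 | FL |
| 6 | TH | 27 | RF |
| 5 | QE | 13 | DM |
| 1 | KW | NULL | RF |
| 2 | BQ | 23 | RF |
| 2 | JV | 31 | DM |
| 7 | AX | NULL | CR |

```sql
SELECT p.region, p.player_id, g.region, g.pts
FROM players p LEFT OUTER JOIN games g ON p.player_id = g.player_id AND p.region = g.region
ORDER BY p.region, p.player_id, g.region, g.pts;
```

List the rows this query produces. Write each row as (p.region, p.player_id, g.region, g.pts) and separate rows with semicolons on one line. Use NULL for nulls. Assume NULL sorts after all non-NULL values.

LEFT JOIN keeps every row from `players`; unmatched rows get NULL for `games`'s columns.
Matching on p.player_id = g.player_id AND p.region = g.region. A NULL in a compared column never satisfies the condition.
- p[0] player_id=NULL, region=FL → no match; kept with NULLs on the g side.
- p[1] player_id=5, region=CR → no match; kept with NULLs on the g side.
- p[2] player_id=5, region=CR → no match; kept with NULLs on the g side.
- p[3] player_id=2, region=RF → 1 match(es) in g → 1 row(s).
- p[4] player_id=2, region=RF → 1 match(es) in g → 1 row(s).
After projecting and ordering:
p.region | p.player_id | g.region | g.pts
CR | 5 | NULL | NULL
CR | 5 | NULL | NULL
FL | NULL | NULL | NULL
RF | 2 | RF | 23
RF | 2 | RF | 23

(CR, 5, NULL, NULL); (CR, 5, NULL, NULL); (FL, NULL, NULL, NULL); (RF, 2, RF, 23); (RF, 2, RF, 23)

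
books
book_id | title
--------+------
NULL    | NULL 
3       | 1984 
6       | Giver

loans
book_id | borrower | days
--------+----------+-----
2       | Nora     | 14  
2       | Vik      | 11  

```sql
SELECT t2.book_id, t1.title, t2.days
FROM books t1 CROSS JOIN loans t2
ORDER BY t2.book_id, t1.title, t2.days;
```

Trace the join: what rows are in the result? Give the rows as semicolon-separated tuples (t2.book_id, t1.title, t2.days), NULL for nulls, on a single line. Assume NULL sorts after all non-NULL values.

(2, 1984, 11); (2, 1984, 14); (2, Giver, 11); (2, Giver, 14); (2, NULL, 11); (2, NULL, 14)

CROSS JOIN pairs every row of `books` with every row of `loans`: 3 × 2 = 6 rows.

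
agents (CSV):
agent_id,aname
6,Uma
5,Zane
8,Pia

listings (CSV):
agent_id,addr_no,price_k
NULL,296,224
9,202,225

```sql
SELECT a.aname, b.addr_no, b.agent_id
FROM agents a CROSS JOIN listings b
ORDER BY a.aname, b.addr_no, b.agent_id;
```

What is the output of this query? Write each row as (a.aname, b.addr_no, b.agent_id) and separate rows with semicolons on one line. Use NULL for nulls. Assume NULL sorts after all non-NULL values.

CROSS JOIN pairs every row of `agents` with every row of `listings`: 3 × 2 = 6 rows.

(Pia, 202, 9); (Pia, 296, NULL); (Uma, 202, 9); (Uma, 296, NULL); (Zane, 202, 9); (Zane, 296, NULL)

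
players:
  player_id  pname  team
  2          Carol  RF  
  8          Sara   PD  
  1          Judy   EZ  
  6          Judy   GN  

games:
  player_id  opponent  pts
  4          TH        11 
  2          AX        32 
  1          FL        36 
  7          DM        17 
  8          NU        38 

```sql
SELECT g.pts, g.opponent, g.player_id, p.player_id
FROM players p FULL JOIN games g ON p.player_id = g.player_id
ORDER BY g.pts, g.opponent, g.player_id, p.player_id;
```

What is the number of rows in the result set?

FULL OUTER JOIN keeps every row from both sides; unmatched rows get NULL for the other side's columns.
Matching on p.player_id = g.player_id.
- p[0] player_id=2 → 1 match(es) in g → 1 row(s).
- p[1] player_id=8 → 1 match(es) in g → 1 row(s).
- p[2] player_id=1 → 1 match(es) in g → 1 row(s).
- p[3] player_id=6 → no match; kept with NULLs on the g side.
- 2 g row(s) had no p match → kept, p columns NULL.
Total: 3 matched + 3 padded = 6 rows.

6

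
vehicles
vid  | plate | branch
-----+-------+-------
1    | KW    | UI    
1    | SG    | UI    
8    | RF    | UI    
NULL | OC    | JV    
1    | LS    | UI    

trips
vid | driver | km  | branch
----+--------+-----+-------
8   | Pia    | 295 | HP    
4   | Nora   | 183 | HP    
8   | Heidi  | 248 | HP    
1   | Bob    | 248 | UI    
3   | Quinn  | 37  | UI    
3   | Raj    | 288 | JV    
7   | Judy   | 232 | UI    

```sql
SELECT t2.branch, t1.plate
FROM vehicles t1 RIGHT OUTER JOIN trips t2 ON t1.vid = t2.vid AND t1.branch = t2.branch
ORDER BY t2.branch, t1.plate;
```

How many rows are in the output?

RIGHT JOIN keeps every row from `trips`; unmatched rows get NULL for `vehicles`'s columns.
Matching on t1.vid = t2.vid AND t1.branch = t2.branch. A NULL in a compared column never satisfies the condition.
- t1 (vid=1, branch=UI) pairs with 1 row(s) of t2.
- t1 (vid=1, branch=UI) pairs with 1 row(s) of t2.
- t1 (vid=8, branch=UI) has no partner in t2.
- t1 (vid=NULL, branch=JV) has no partner in t2.
- t1 (vid=1, branch=UI) pairs with 1 row(s) of t2.
- plus 6 unmatched t2 row(s), each kept with NULL t1 columns.
Total: 3 matched + 6 padded = 9 rows.

9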